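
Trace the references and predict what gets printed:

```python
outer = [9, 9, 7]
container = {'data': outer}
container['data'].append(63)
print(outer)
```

Key concept: dict holds reference to list.
Step by step:
`outer = [9, 9, 7]` → outer = [9, 9, 7]
`container = {'data': outer}` → container = {'data': [9, 9, 7]}
`container['data'].append(63)` → outer = [9, 9, 7, 63]; container = {'data': [9, 9, 7, 63]}
`print(outer)` → prints [9, 9, 7, 63]

Answer: [9, 9, 7, 63]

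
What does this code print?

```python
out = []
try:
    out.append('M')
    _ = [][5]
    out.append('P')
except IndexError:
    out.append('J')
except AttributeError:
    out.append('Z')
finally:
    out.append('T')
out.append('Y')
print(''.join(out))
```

Execution trace: 'M' (try body) → 'J' (except IndexError) → 'T' (finally) → 'Y' (after the try/except). Output: MJTY

Answer: MJTY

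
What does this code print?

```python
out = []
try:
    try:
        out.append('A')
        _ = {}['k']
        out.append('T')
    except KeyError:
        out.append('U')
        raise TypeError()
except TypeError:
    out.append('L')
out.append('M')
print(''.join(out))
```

Execution trace: 'A' (try body) → 'U' (except KeyError) → 'L' (outer except TypeError) → 'M' (after the try/except). Output: AULM

Answer: AULM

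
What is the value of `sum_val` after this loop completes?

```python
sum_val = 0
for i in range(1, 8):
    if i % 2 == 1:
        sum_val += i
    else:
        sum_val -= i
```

Add odd, subtract even
`sum_val` takes the values: 0 → 1 → -1 → 2 → -2 → 3 → -3 → 4

Answer: 4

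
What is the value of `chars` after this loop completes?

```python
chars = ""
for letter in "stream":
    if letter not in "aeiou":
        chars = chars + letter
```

Remove vowels from 'stream'
`chars` takes the values: "" → "s" → "st" → "str" → "strm"

Answer: "strm"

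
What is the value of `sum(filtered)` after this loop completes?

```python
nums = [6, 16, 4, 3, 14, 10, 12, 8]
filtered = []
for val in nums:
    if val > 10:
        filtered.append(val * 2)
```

Sum of doubled values > 10
`filtered` takes the values: [] → [32] → [32, 28] → [32, 28, 24]
So `sum(filtered)` = 84

Answer: 84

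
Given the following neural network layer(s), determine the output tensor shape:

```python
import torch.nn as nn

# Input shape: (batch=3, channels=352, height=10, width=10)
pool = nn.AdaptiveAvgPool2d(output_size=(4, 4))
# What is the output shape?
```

Input: (3, 352, 10, 10) -> Output: (3, 352, 4, 4)

Answer: (3, 352, 4, 4)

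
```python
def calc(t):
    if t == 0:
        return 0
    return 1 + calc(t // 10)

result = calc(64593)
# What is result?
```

Count of digits of 64593: 5

Answer: 5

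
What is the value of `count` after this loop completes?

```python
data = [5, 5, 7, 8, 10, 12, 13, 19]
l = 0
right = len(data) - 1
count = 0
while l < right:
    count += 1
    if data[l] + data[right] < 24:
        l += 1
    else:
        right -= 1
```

Steps to find pair summing to 24
`count` takes the values: 0 → 1 → 2 → 3 → 4 → 5 → 6 → 7

Answer: 7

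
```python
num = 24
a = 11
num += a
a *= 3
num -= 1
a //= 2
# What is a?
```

Trace:
`num = 24` → num = 24
`a = 11` → a = 11
`num += a` → num = 35
`a *= 3` → a = 33
`num -= 1` → num = 34
`a //= 2` → a = 16
So a = 16

Answer: 16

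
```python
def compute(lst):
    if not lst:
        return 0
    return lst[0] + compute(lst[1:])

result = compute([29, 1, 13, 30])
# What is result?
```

29 + 1 + 13 + 30 + 0 = 73

Answer: 73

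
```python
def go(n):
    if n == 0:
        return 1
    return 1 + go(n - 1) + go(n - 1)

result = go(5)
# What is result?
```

go(n) = 1 + 2·go(n-1), go(0)=1. Closed form: (1+1)·2^5 - 1 = 63.

Answer: 63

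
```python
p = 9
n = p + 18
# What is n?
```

Trace:
`p = 9` → p = 9
`n = p + 18` → n = 27
So n = 27

Answer: 27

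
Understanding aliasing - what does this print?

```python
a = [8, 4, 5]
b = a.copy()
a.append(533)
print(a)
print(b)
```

Key concept: list.copy() creates independent copy.
Step by step:
`a = [8, 4, 5]` → a = [8, 4, 5]
`b = a.copy()` → b = [8, 4, 5]
`a.append(533)` → a = [8, 4, 5, 533]
`print(a)` → prints [8, 4, 5, 533]
`print(b)` → prints [8, 4, 5]

Answer:
[8, 4, 5, 533]
[8, 4, 5]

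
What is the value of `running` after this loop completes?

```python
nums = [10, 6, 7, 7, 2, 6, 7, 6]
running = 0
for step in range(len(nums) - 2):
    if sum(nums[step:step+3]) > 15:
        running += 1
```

Count windows with sum > 15
`running` takes the values: 0 → 1 → 2 → 3 → 4

Answer: 4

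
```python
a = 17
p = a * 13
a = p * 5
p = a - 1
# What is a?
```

Trace:
`a = 17` → a = 17
`p = a * 13` → p = 221
`a = p * 5` → a = 1105
`p = a - 1` → p = 1104
So a = 1105

Answer: 1105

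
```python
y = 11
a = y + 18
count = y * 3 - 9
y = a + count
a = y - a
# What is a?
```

Trace:
`y = 11` → y = 11
`a = y + 18` → a = 29
`count = y * 3 - 9` → count = 24
`y = a + count` → y = 53
`a = y - a` → a = 24
So a = 24

Answer: 24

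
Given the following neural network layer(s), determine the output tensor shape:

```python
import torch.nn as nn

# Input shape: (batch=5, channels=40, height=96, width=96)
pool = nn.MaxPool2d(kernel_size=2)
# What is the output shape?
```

Input: (5, 40, 96, 96) -> Output: (5, 40, 48, 48)

Answer: (5, 40, 48, 48)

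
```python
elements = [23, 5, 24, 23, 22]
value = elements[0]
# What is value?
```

Trace:
`elements = [23, 5, 24, 23, 22]` → elements = [23, 5, 24, 23, 22]
`value = elements[0]` → value = 23
So value = 23

Answer: 23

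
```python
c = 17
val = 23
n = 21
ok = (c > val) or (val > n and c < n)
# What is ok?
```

Trace:
`c = 17` → c = 17
`val = 23` → val = 23
`n = 21` → n = 21
`ok = (c > val) or (val > n and c < n)` → ok = True
So ok = True

Answer: True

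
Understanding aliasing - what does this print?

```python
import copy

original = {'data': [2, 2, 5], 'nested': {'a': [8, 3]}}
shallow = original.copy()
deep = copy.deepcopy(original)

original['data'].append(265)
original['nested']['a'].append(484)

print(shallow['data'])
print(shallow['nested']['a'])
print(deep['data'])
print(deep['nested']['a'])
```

Key concept: comparing shallow vs deep copy.
Step by step:
`original = {'data': [2, 2, 5], 'nested': {'a': [8, 3]}}` → original = {'data': [2, 2, 5], 'nested': {'a': [8, 3]}}
`shallow = original.copy()` → shallow = {'data': [2, 2, 5], 'nested': {'a': [8, 3]}}
`deep = copy.deepcopy(original)` → deep = {'data': [2, 2, 5], 'nested': {'a': [8, 3]}}
`original['data'].append(265)` → original = {'data': [2, 2, 5, 265], 'nested': {'a': [8, 3]}}; shallow = {'data': [2, 2, 5, 265], 'nested': {'a': [8, 3]}}
`original['nested']['a'].append(484)` → original = {'data': [2, 2, 5, 265], 'nested': {'a': [8, 3, 484]}}; shallow = {'data': [2, 2, 5, 265], 'nested': {'a': [8, 3, 484]}}
`print(shallow['data'])` → prints [2, 2, 5, 265]
`print(shallow['nested']['a'])` → prints [8, 3, 484]
`print(deep['data'])` → prints [2, 2, 5]
`print(deep['nested']['a'])` → prints [8, 3]

Answer:
[2, 2, 5, 265]
[8, 3, 484]
[2, 2, 5]
[8, 3]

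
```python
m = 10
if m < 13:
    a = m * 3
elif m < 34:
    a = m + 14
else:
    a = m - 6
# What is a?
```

Trace:
`m = 10` → m = 10
`if m < 13: ...` → m < 13 is True → a = 30
So a = 30

Answer: 30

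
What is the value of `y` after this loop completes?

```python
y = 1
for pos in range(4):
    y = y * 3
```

Multiply by 3, 4 times: 1 * 3^4 = 81
`y` takes the values: 1 → 3 → 9 → 27 → 81

Answer: 81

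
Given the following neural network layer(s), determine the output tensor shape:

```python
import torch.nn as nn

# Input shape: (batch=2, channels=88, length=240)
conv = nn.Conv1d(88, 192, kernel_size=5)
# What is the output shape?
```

Input: (2, 88, 240) -> Output: (2, 192, 236)

Answer: (2, 192, 236)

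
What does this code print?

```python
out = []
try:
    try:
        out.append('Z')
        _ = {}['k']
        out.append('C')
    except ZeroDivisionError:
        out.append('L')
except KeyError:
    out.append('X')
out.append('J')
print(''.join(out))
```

Execution trace: 'Z' (try body) → 'X' (outer except KeyError) → 'J' (after the try/except). Output: ZXJ

Answer: ZXJ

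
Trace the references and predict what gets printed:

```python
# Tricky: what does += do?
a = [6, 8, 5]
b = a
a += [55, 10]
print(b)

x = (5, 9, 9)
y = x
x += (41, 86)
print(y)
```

Key concept: += behavior differs for mutable vs immutable.
Step by step:
`a = [6, 8, 5]` → a = [6, 8, 5]
`b = a` → b = [6, 8, 5] (same object as a)
`a += [55, 10]` → a = [6, 8, 5, 55, 10] (same object as b); b = [6, 8, 5, 55, 10] (same object as a)
`print(b)` → prints [6, 8, 5, 55, 10]
`x = (5, 9, 9)` → x = (5, 9, 9)
`y = x` → y = (5, 9, 9)
`x += (41, 86)` → x = (5, 9, 9, 41, 86)
`print(y)` → prints (5, 9, 9)

Answer:
[6, 8, 5, 55, 10]
(5, 9, 9)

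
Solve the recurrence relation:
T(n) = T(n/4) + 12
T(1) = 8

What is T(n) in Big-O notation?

Each step divides n by 4 and adds 12. After log_4(n) steps we reach T(1)=8. So T(n) = 12·log_4(n) + 8 = O(log n).

Answer: O(log n)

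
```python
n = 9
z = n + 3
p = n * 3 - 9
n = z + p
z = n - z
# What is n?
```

Trace:
`n = 9` → n = 9
`z = n + 3` → z = 12
`p = n * 3 - 9` → p = 18
`n = z + p` → n = 30
`z = n - z` → z = 18
So n = 30

Answer: 30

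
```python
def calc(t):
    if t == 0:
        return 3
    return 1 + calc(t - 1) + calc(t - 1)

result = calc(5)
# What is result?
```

calc(t) = 1 + 2·calc(t-1), calc(0)=3. Closed form: (3+1)·2^5 - 1 = 127.

Answer: 127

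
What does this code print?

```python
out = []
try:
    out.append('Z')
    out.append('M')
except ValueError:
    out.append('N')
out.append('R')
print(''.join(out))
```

Execution trace: 'Z' (try body) → 'M' (try body, no exception) → 'R' (after the try/except). Output: ZMR

Answer: ZMR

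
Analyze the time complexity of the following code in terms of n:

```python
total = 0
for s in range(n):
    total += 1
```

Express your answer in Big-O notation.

Each loop level contributes: n. Multiplying the contributions gives O(n).

Answer: O(n)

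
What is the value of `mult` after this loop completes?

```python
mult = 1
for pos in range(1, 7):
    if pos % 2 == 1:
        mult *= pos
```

Product of odd numbers 1 to 6
`mult` takes the values: 1 → 3 → 15

Answer: 15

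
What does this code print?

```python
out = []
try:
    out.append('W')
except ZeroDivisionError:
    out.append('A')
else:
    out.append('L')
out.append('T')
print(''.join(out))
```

Execution trace: 'W' (try body, no exception) → 'L' (else) → 'T' (after the try/except). Output: WLT

Answer: WLT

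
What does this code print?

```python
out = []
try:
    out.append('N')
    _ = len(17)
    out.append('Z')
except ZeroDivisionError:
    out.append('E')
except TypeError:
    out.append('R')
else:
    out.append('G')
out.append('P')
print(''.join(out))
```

Execution trace: 'N' (try body) → 'R' (except TypeError) → 'P' (after the try/except). Output: NRP

Answer: NRP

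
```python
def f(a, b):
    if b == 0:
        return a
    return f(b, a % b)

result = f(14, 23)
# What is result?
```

f(14, 23) -> f(23, 14) -> f(14, 9) -> f(9, 5) -> f(5, 4) -> f(4, 1) -> f(1, 0) -> 1

Answer: 1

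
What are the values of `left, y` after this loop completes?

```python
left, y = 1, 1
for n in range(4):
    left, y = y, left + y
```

Fibonacci: after 4 iterations
`left, y` takes the values: (1, 1) → (1, 2) → (2, 3) → (3, 5) → (5, 8)

Answer: 5, 8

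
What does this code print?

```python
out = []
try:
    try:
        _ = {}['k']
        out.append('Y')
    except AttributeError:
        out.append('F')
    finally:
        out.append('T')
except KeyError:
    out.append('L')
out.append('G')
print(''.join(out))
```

Execution trace: 'T' (finally) → 'L' (outer except KeyError) → 'G' (after the try/except). Output: TLG

Answer: TLG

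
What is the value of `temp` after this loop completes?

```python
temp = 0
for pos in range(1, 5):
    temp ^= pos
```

XOR of 1 to 4
`temp` takes the values: 0 → 1 → 3 → 0 → 4

Answer: 4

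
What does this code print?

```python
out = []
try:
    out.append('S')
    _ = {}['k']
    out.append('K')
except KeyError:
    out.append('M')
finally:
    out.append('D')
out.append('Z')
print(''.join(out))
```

Execution trace: 'S' (try body) → 'M' (except KeyError) → 'D' (finally) → 'Z' (after the try/except). Output: SMDZ

Answer: SMDZ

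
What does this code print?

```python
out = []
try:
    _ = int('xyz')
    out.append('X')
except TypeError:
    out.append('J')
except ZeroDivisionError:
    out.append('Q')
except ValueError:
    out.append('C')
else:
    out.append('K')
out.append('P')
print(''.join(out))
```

Execution trace: 'C' (except ValueError) → 'P' (after the try/except). Output: CP

Answer: CP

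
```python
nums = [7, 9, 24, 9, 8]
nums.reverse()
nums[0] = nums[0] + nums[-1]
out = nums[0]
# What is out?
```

Trace:
`nums = [7, 9, 24, 9, 8]` → nums = [7, 9, 24, 9, 8]
`nums.reverse()` → nums = [8, 9, 24, 9, 7]
`nums[0] = nums[0] + nums[-1]` → nums = [15, 9, 24, 9, 7]
`out = nums[0]` → out = 15
So out = 15

Answer: 15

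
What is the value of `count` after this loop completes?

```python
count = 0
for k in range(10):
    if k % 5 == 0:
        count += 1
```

Count numbers divisible by 5 in range(10)
`count` takes the values: 0 → 1 → 2

Answer: 2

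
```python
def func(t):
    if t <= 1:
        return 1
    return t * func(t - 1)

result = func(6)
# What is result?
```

func(6) = 6 * 5 * 4 * 3 * 2 * 1 = 720

Answer: 720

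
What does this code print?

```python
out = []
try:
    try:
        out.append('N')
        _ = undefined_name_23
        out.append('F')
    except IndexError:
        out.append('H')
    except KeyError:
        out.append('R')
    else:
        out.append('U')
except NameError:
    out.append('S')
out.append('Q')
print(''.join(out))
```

Execution trace: 'N' (inner try body) → 'S' (outer except NameError) → 'Q' (after the try/except). Output: NSQ

Answer: NSQ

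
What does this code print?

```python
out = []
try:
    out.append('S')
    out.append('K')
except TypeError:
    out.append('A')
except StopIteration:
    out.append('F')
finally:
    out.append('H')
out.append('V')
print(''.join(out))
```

Execution trace: 'S' (try body) → 'K' (try body, no exception) → 'H' (finally) → 'V' (after the try/except). Output: SKHV

Answer: SKHV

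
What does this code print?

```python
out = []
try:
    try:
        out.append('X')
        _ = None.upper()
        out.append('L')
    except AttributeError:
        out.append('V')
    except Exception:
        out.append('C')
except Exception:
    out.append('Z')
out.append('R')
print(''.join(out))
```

Execution trace: 'X' (inner try body) → 'V' (inner except AttributeError) → 'R' (after the try/except). Output: XVR

Answer: XVR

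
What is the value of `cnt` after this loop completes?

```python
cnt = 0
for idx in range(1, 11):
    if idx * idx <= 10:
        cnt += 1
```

Count numbers where idx² ≤ 10
`cnt` takes the values: 0 → 1 → 2 → 3

Answer: 3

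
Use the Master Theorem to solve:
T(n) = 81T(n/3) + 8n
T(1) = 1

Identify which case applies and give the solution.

a=81, b=3, f(n)=8n. log_3(81) = 4. Since c=1 < 4, Case 1 applies: T(n) = Θ(n^log_b(a)) = O(n^4).

Answer: O(n^4) - Case 1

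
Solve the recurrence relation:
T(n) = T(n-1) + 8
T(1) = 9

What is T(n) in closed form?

Unrolling: T(n) = T(1) + 8·(n-1) = 9 + 8(n-1) = 8n + 1.

Answer: T(n) = 8n + 1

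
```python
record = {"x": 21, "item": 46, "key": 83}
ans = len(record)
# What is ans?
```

Trace:
`record = {"x": 21, "item": 46, "key": 83}` → record = {'x': 21, 'item': 46, 'key': 83}
`ans = len(record)` → ans = 3
So ans = 3

Answer: 3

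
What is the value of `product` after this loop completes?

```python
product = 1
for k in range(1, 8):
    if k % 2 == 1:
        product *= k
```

Product of odd numbers 1 to 7
`product` takes the values: 1 → 3 → 15 → 105

Answer: 105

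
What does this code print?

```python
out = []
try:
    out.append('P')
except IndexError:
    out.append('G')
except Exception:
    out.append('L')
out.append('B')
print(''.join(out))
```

Execution trace: 'P' (try body, no exception) → 'B' (after the try/except). Output: PB

Answer: PB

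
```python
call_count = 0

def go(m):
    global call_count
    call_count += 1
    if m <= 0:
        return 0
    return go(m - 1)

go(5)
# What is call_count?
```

Linear recursion stepping by 1: 6 calls from m=5 down to ≤0.

Answer: 6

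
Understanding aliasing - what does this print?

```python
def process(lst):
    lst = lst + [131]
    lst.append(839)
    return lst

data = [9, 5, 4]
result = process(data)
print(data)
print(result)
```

Key concept: rebinding parameter vs mutation.
Step by step:
`data = [9, 5, 4]` → data = [9, 5, 4]
`result = process(data)` → result = [9, 5, 4, 131, 839]
`print(data)` → prints [9, 5, 4]
`print(result)` → prints [9, 5, 4, 131, 839]

Answer:
[9, 5, 4]
[9, 5, 4, 131, 839]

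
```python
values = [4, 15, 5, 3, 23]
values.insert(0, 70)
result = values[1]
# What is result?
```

Trace:
`values = [4, 15, 5, 3, 23]` → values = [4, 15, 5, 3, 23]
`values.insert(0, 70)` → values = [70, 4, 15, 5, 3, 23]
`result = values[1]` → result = 4
So result = 4

Answer: 4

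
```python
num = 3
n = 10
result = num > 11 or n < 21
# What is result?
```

Trace:
`num = 3` → num = 3
`n = 10` → n = 10
`result = num > 11 or n < 21` → result = True
So result = True

Answer: True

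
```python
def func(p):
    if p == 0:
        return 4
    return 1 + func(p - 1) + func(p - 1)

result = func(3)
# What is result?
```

func(p) = 1 + 2·func(p-1), func(0)=4. Closed form: (4+1)·2^3 - 1 = 39.

Answer: 39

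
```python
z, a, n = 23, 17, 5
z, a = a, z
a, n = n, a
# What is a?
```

Trace:
`z, a, n = 23, 17, 5` → z = 23; a = 17; n = 5
`z, a = a, z` → z = 17; a = 23
`a, n = n, a` → a = 5; n = 23
So a = 5

Answer: 5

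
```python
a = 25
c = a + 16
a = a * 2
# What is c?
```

Trace:
`a = 25` → a = 25
`c = a + 16` → c = 41
`a = a * 2` → a = 50
So c = 41

Answer: 41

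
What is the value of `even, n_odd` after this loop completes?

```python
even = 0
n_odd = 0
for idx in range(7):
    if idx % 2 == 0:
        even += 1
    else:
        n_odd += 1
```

Count evens and odds in range(7)
`even, n_odd` takes the values: (0, 0) → (1, 0) → (1, 1) → (2, 1) → (2, 2) → (3, 2) → (3, 3) → (4, 3)

Answer: 4, 3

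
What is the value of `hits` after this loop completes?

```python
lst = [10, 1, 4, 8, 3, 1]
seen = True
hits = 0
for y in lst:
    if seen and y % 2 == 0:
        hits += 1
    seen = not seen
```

Count even values at even positions
`hits` takes the values: 0 → 1 → 2

Answer: 2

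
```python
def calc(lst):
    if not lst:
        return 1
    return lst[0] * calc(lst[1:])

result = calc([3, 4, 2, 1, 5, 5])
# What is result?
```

Product over [3, 4, 2, 1, 5, 5] = 3 * 4 * 2 * 1 * 5 * 5 = 600

Answer: 600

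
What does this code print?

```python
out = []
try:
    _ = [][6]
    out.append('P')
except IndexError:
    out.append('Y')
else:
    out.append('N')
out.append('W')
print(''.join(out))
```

Execution trace: 'Y' (except IndexError) → 'W' (after the try/except). Output: YW

Answer: YW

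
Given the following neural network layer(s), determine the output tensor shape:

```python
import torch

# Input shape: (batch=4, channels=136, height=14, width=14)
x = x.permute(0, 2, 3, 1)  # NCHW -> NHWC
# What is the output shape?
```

Input: (4, 136, 14, 14) -> Output: (4, 14, 14, 136)

Answer: (4, 14, 14, 136)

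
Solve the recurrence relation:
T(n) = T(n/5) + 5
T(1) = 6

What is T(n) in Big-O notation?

Each step divides n by 5 and adds 5. After log_5(n) steps we reach T(1)=6. So T(n) = 5·log_5(n) + 6 = O(log n).

Answer: O(log n)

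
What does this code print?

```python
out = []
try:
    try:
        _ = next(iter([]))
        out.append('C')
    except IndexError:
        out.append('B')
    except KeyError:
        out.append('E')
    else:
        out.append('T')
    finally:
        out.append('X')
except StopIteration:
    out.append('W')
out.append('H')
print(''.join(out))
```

Execution trace: 'X' (finally) → 'W' (outer except StopIteration) → 'H' (after the try/except). Output: XWH

Answer: XWH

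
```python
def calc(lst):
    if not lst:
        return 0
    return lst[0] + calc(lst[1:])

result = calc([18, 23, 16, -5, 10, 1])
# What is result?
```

18 + 23 + 16 + (-5) + 10 + 1 + 0 = 63

Answer: 63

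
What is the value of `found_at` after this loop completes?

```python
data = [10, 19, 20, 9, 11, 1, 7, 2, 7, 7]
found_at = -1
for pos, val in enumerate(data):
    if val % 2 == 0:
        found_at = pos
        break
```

First even number index in [10, 19, 20, 9, 11, 1, 7, 2, 7, 7]
`found_at` takes the values: -1 → 0

Answer: 0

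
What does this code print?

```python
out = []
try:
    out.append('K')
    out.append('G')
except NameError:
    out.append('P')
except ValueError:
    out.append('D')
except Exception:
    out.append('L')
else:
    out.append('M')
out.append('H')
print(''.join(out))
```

Execution trace: 'K' (try body) → 'G' (try body, no exception) → 'M' (else) → 'H' (after the try/except). Output: KGMH

Answer: KGMH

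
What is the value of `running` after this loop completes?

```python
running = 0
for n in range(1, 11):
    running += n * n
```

Sum of squares 1² to 10² = 385
`running` takes the values: 0 → 1 → 5 → 14 → 30 → 55 → 91 → 140 → 204 → 285 → 385

Answer: 385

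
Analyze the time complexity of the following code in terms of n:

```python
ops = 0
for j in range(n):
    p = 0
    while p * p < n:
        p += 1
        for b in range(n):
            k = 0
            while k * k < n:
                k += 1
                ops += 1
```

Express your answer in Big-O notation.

Each loop level contributes: n × √n × n × √n. Multiplying the contributions gives O(n^3).

Answer: O(n^3)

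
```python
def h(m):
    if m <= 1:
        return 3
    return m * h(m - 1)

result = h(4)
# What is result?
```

h(4) = 4 * 3 * 2 * 3 = 72

Answer: 72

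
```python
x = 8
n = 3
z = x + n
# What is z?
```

Trace:
`x = 8` → x = 8
`n = 3` → n = 3
`z = x + n` → z = 11
So z = 11

Answer: 11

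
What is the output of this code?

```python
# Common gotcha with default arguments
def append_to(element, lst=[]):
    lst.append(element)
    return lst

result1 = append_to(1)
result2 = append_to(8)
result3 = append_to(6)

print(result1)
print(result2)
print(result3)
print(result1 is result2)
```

Key concept: mutable default argument gotcha.
Step by step:
`result1 = append_to(1)` → result1 = [1]
`result2 = append_to(8)` → result1 = [1, 8] (same object as result2); result2 = [1, 8] (same object as result1)
`result3 = append_to(6)` → result1 = [1, 8, 6] (same object as result2, result3); result2 = [1, 8, 6] (same object as result1, result3); result3 = [1, 8, 6] (same object as result1, result2)
`print(result1)` → prints [1, 8, 6]
`print(result2)` → prints [1, 8, 6]
`print(result3)` → prints [1, 8, 6]
`print(result1 is result2)` → prints True

Answer:
[1, 8, 6]
[1, 8, 6]
[1, 8, 6]
True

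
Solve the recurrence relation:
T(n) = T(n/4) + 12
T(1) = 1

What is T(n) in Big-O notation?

Each step divides n by 4 and adds 12. After log_4(n) steps we reach T(1)=1. So T(n) = 12·log_4(n) + 1 = O(log n).

Answer: O(log n)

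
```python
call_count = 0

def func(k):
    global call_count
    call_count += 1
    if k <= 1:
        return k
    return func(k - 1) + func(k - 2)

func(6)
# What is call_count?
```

Calls(k) = 1 + Calls(k-1) + Calls(k-2); Calls(0)=Calls(1)=1. For k=6 this gives 25.

Answer: 25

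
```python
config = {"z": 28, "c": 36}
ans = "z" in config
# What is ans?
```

Trace:
`config = {"z": 28, "c": 36}` → config = {'z': 28, 'c': 36}
`ans = "z" in config` → ans = True
So ans = True

Answer: True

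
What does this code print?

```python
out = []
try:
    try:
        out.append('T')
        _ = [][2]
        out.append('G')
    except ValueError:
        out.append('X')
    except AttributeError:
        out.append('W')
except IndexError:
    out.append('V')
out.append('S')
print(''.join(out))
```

Execution trace: 'T' (inner try body) → 'V' (outer except IndexError) → 'S' (after the try/except). Output: TVS

Answer: TVS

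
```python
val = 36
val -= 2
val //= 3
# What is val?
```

Trace:
`val = 36` → val = 36
`val -= 2` → val = 34
`val //= 3` → val = 11
So val = 11

Answer: 11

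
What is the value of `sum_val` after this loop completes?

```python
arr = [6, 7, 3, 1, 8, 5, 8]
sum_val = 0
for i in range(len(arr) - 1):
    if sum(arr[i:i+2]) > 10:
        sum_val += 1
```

Count windows with sum > 10
`sum_val` takes the values: 0 → 1 → 2 → 3

Answer: 3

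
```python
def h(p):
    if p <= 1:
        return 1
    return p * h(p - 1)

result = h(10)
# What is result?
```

h(10) = 10 * 9 * 8 * 7 * 6 * 5 * 4 * 3 * 2 * 1 = 3628800

Answer: 3628800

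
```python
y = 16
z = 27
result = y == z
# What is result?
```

Trace:
`y = 16` → y = 16
`z = 27` → z = 27
`result = y == z` → result = False
So result = False

Answer: False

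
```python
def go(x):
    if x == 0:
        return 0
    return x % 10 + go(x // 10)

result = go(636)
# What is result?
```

Sum of digits of 636: 6 + 3 + 6 = 15

Answer: 15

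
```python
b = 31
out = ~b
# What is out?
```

Trace:
`b = 31` → b = 31
`out = ~b` → out = -32
So out = -32

Answer: -32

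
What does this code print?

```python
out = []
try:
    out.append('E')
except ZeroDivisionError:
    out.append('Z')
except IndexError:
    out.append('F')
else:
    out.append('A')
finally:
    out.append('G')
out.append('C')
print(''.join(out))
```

Execution trace: 'E' (try body, no exception) → 'A' (else) → 'G' (finally) → 'C' (after the try/except). Output: EAGC

Answer: EAGC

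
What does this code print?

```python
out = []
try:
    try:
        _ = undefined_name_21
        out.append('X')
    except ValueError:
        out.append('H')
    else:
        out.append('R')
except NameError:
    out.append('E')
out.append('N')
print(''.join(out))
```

Execution trace: 'E' (outer except NameError) → 'N' (after the try/except). Output: EN

Answer: EN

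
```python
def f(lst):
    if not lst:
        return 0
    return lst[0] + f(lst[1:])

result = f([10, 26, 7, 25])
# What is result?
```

10 + 26 + 7 + 25 + 0 = 68

Answer: 68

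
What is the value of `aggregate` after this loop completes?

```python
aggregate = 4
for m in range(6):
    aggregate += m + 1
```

Start at 4, add 1 to 6 = 25
`aggregate` takes the values: 4 → 5 → 7 → 10 → 14 → 19 → 25

Answer: 25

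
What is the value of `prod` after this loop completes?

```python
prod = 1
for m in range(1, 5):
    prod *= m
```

4! = 24
`prod` takes the values: 1 → 2 → 6 → 24

Answer: 24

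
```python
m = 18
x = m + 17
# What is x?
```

Trace:
`m = 18` → m = 18
`x = m + 17` → x = 35
So x = 35

Answer: 35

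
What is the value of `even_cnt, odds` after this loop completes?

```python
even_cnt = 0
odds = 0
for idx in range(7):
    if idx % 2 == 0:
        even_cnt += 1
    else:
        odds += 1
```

Count evens and odds in range(7)
`even_cnt, odds` takes the values: (0, 0) → (1, 0) → (1, 1) → (2, 1) → (2, 2) → (3, 2) → (3, 3) → (4, 3)

Answer: 4, 3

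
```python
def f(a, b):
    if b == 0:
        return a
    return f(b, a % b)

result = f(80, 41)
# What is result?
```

f(80, 41) -> f(41, 39) -> f(39, 2) -> f(2, 1) -> f(1, 0) -> 1

Answer: 1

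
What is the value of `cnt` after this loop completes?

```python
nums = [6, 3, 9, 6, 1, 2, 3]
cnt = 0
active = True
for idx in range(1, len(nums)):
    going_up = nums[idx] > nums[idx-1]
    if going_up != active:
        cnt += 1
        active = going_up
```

Count direction changes in [6, 3, 9, 6, 1, 2, 3]
`cnt` takes the values: 0 → 1 → 2 → 3 → 4

Answer: 4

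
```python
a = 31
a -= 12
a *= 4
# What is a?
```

Trace:
`a = 31` → a = 31
`a -= 12` → a = 19
`a *= 4` → a = 76
So a = 76

Answer: 76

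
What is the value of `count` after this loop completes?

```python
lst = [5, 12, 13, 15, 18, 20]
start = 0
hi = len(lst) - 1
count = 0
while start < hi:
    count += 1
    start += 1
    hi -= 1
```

Iterations until pointers meet (list length 6)
`count` takes the values: 0 → 1 → 2 → 3

Answer: 3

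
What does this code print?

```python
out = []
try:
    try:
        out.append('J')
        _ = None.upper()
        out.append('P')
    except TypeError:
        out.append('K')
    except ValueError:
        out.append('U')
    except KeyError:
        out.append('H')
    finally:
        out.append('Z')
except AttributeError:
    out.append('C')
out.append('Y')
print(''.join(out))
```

Execution trace: 'J' (try body) → 'Z' (finally) → 'C' (outer except AttributeError) → 'Y' (after the try/except). Output: JZCY

Answer: JZCY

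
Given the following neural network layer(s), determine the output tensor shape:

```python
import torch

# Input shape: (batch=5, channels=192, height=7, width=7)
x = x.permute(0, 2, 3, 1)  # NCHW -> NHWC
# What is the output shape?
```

Input: (5, 192, 7, 7) -> Output: (5, 7, 7, 192)

Answer: (5, 7, 7, 192)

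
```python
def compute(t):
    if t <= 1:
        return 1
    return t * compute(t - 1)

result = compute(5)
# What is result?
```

compute(5) = 5 * 4 * 3 * 2 * 1 = 120

Answer: 120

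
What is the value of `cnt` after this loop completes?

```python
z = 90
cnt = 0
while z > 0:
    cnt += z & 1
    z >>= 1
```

Count set bits in 90 (binary: 0b1011010)
`cnt` takes the values: 0 → 1 → 2 → 3 → 4

Answer: 4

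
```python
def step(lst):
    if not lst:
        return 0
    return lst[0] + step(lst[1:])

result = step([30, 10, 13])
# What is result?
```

30 + 10 + 13 + 0 = 53

Answer: 53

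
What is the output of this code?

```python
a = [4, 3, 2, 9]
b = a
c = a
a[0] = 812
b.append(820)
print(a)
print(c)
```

Key concept: multiple aliases.
Step by step:
`a = [4, 3, 2, 9]` → a = [4, 3, 2, 9]
`b = a` → b = [4, 3, 2, 9] (same object as a)
`c = a` → c = [4, 3, 2, 9] (same object as a, b)
`a[0] = 812` → a = [812, 3, 2, 9] (same object as b, c); b = [812, 3, 2, 9] (same object as a, c); c = [812, 3, 2, 9] (same object as a, b)
`b.append(820)` → a = [812, 3, 2, 9, 820] (same object as b, c); b = [812, 3, 2, 9, 820] (same object as a, c); c = [812, 3, 2, 9, 820] (same object as a, b)
`print(a)` → prints [812, 3, 2, 9, 820]
`print(c)` → prints [812, 3, 2, 9, 820]

Answer:
[812, 3, 2, 9, 820]
[812, 3, 2, 9, 820]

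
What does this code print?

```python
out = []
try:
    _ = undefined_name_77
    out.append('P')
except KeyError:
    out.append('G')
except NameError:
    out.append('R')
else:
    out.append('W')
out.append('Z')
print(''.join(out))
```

Execution trace: 'R' (except NameError) → 'Z' (after the try/except). Output: RZ

Answer: RZ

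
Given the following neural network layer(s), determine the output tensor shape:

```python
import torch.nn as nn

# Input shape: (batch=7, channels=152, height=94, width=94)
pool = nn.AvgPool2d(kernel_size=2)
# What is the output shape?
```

Input: (7, 152, 94, 94) -> Output: (7, 152, 47, 47)

Answer: (7, 152, 47, 47)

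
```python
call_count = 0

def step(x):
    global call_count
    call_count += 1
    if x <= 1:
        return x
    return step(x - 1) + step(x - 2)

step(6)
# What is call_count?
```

Calls(x) = 1 + Calls(x-1) + Calls(x-2); Calls(0)=Calls(1)=1. For x=6 this gives 25.

Answer: 25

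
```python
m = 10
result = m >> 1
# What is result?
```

Trace:
`m = 10` → m = 10
`result = m >> 1` → result = 5
So result = 5

Answer: 5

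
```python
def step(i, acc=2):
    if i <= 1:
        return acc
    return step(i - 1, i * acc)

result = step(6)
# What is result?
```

Accumulator trace (n, acc): (6, 2) -> (5, 12) -> (4, 60) -> (3, 240) -> (2, 720) -> (1, 1440) -> return 1440

Answer: 1440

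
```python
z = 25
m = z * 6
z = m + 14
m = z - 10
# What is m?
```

Trace:
`z = 25` → z = 25
`m = z * 6` → m = 150
`z = m + 14` → z = 164
`m = z - 10` → m = 154
So m = 154

Answer: 154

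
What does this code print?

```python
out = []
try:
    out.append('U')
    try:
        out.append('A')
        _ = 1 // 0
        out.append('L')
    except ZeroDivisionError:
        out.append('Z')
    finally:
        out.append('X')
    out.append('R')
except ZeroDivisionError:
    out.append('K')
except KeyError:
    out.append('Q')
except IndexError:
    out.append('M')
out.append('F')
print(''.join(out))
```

Execution trace: 'U' (try body) → 'A' (inner try body) → 'Z' (inner except ZeroDivisionError) → 'X' (inner finally) → 'R' (try body, no exception) → 'F' (after the try/except). Output: UAZXRF

Answer: UAZXRF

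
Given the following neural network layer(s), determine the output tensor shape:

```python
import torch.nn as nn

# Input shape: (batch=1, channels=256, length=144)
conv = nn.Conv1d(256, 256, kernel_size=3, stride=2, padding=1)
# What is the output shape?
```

Input: (1, 256, 144) -> Output: (1, 256, 72)

Answer: (1, 256, 72)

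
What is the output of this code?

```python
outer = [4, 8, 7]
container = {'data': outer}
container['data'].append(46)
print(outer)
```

Key concept: dict holds reference to list.
Step by step:
`outer = [4, 8, 7]` → outer = [4, 8, 7]
`container = {'data': outer}` → container = {'data': [4, 8, 7]}
`container['data'].append(46)` → outer = [4, 8, 7, 46]; container = {'data': [4, 8, 7, 46]}
`print(outer)` → prints [4, 8, 7, 46]

Answer: [4, 8, 7, 46]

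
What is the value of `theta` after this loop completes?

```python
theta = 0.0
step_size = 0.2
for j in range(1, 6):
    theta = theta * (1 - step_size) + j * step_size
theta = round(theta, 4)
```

Moving average with lr=0.2
`theta` takes the values: 0.0 → 0.2 → 0.56 → 1.048 → 1.6384 → 2.31072 → 2.3107

Answer: 2.3107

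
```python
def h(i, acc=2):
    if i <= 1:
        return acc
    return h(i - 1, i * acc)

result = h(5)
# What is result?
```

Accumulator trace (n, acc): (5, 2) -> (4, 10) -> (3, 40) -> (2, 120) -> (1, 240) -> return 240

Answer: 240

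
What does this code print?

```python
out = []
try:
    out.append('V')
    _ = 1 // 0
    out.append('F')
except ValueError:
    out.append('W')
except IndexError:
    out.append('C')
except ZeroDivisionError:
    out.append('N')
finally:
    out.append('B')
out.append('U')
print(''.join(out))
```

Execution trace: 'V' (try body) → 'N' (except ZeroDivisionError) → 'B' (finally) → 'U' (after the try/except). Output: VNBU

Answer: VNBU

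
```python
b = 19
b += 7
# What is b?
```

Trace:
`b = 19` → b = 19
`b += 7` → b = 26
So b = 26

Answer: 26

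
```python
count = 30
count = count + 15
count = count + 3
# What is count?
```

Trace:
`count = 30` → count = 30
`count = count + 15` → count = 45
`count = count + 3` → count = 48
So count = 48

Answer: 48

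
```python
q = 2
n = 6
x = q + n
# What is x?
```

Trace:
`q = 2` → q = 2
`n = 6` → n = 6
`x = q + n` → x = 8
So x = 8

Answer: 8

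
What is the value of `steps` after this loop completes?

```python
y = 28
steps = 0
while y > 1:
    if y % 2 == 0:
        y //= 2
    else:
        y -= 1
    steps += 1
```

Steps to reduce 28 to 1
`steps` takes the values: 0 → 1 → 2 → 3 → 4 → 5 → 6

Answer: 6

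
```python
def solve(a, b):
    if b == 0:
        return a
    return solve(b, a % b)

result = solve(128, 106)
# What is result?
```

solve(128, 106) -> solve(106, 22) -> solve(22, 18) -> solve(18, 4) -> solve(4, 2) -> solve(2, 0) -> 2

Answer: 2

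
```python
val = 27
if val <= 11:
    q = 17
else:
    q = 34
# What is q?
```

Trace:
`val = 27` → val = 27
`if val <= 11: ...` → val <= 11 is False, take else branch → q = 34
So q = 34

Answer: 34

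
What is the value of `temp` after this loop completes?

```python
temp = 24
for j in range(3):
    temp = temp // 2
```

Halve 3 times: 24 // 2^3 = 3
`temp` takes the values: 24 → 12 → 6 → 3

Answer: 3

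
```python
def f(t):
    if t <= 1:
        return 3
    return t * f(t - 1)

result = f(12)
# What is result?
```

f(12) = 12 * 11 * 10 * 9 * 8 * 7 * 6 * 5 * 4 * 3 * 2 * 3 = 1437004800

Answer: 1437004800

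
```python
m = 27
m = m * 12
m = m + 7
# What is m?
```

Trace:
`m = 27` → m = 27
`m = m * 12` → m = 324
`m = m + 7` → m = 331
So m = 331

Answer: 331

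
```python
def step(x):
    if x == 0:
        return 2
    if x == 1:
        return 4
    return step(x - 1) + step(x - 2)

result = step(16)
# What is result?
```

Build up from base cases: step(0)=2, step(1)=4, step(2)=6, step(3)=10, step(4)=16, step(5)=26, step(6)=42, ..., step(16)=5168

Answer: 5168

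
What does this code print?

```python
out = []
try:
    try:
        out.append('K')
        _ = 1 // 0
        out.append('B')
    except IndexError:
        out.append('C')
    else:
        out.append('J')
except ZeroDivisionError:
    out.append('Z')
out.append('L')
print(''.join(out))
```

Execution trace: 'K' (try body) → 'Z' (outer except ZeroDivisionError) → 'L' (after the try/except). Output: KZL

Answer: KZL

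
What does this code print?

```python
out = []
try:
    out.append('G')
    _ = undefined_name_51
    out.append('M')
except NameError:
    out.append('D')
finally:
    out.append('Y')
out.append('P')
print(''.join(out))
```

Execution trace: 'G' (try body) → 'D' (except NameError) → 'Y' (finally) → 'P' (after the try/except). Output: GDYP

Answer: GDYP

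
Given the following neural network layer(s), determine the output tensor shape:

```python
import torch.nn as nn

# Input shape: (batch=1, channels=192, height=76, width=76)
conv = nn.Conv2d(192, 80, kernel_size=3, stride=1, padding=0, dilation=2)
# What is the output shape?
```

Input: (1, 192, 76, 76) -> Output: (1, 80, 72, 72)

Answer: (1, 80, 72, 72)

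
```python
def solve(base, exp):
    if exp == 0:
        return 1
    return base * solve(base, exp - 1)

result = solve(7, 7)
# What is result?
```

solve(7, 7) = 7 * 7 * 7 * 7 * 7 * 7 * 7 = 823543

Answer: 823543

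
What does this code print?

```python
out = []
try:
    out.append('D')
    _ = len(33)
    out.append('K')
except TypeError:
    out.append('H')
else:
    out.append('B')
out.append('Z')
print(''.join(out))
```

Execution trace: 'D' (try body) → 'H' (except TypeError) → 'Z' (after the try/except). Output: DHZ

Answer: DHZ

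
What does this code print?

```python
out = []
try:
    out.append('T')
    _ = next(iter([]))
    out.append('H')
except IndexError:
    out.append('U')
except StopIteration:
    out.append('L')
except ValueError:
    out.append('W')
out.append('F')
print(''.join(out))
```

Execution trace: 'T' (try body) → 'L' (except StopIteration) → 'F' (after the try/except). Output: TLF

Answer: TLF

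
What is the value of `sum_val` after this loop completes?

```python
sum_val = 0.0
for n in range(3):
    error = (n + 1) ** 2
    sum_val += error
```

Sum of squared losses 1² + 2² + ... + 3²
`sum_val` takes the values: 0.0 → 1.0 → 5.0 → 14.0

Answer: 14.0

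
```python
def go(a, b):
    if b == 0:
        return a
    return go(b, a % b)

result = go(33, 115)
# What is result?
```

go(33, 115) -> go(115, 33) -> go(33, 16) -> go(16, 1) -> go(1, 0) -> 1

Answer: 1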